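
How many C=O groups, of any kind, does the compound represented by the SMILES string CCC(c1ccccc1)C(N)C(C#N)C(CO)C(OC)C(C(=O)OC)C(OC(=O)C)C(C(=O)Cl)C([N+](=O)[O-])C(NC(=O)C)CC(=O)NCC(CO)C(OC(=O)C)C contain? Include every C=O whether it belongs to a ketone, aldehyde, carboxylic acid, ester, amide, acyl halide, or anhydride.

6

CH(COOCH3): ester, 1 C=O (running total 1).
CH(OCOCH3): ester, 1 C=O (running total 2).
CH(COCl): acyl halide, 1 C=O (running total 3).
CH(NHCOCH3): amide, 1 C=O (running total 4).
CH2CONHCH2: amide, 1 C=O (running total 5).
CH(OCOCH3): ester, 1 C=O (running total 6).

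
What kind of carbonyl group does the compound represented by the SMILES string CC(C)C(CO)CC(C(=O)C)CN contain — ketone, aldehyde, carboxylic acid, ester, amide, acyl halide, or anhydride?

The carbonyl is in the CH(COCH3) segment: pendant –COCH3: carbonyl C bonded to two carbons → ketone.

ketone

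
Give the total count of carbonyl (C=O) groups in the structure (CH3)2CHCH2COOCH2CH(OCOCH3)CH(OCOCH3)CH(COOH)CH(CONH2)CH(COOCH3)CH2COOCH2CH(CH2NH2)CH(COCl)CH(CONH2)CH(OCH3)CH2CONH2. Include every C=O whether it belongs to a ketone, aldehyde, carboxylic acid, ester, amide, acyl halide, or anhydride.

CH2COOCH2: ester, 1 C=O (running total 1).
CH(OCOCH3): ester, 1 C=O (running total 2).
CH(OCOCH3): ester, 1 C=O (running total 3).
CH(COOH): carboxylic acid, 1 C=O (running total 4).
CH(CONH2): amide, 1 C=O (running total 5).
CH(COOCH3): ester, 1 C=O (running total 6).
CH2COOCH2: ester, 1 C=O (running total 7).
CH(COCl): acyl halide, 1 C=O (running total 8).
CH(CONH2): amide, 1 C=O (running total 9).
CONH2: amide, 1 C=O (running total 10).

10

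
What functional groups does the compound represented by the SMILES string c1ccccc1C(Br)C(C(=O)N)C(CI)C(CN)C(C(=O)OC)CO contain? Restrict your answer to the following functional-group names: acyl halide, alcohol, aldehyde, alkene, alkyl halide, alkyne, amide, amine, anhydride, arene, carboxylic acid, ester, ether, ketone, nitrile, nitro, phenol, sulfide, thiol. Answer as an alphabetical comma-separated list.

Working along the chain:
  C6H5: C6H5– phenyl ring → arene.
  CH(Br): halogen on an sp³ carbon → alkyl halide.
  CH(CONH2): pendant –CONH2: carbonyl C bonded to C and N → amide.
  CH(CH2I): pendant –CH2X: halogen on sp³ carbon → alkyl halide.
  CH(CH2NH2): pendant –CH2NH2: N on sp³ C, no adjacent C=O → amine.
  CH(COOCH3): pendant –COOCH3: carbonyl C bonded to C and –OCH3 → ester.
  CH2OH: –OH on an sp³ carbon → alcohol.

alcohol, alkyl halide, amide, amine, arene, ester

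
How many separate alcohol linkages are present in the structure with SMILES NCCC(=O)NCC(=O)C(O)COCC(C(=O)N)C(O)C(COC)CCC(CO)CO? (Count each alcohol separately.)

4

Working along the chain:
  H2NCH2: –NH2 on an sp³ carbon with no adjacent C=O → amine.
  CH2CONHCH2: –C(=O)–N– linkage → amide (the N is not an amine).
  CO: –C(=O)– with carbon on both sides → ketone.
  CH(OH): –OH on an sp³ carbon → alcohol (secondary).
  CH2OCH2: C–O–C with sp³ carbons on both sides and no adjacent C=O → ether.
  CH(CONH2): pendant –CONH2: carbonyl C bonded to C and N → amide.
  CH(OH): –OH on an sp³ carbon → alcohol (secondary).
  CH(CH2OCH3): pendant –CH2OCH3: C–O–C linkage → ether.
  CH(CH2OH): pendant –CH2OH on an sp³ backbone C → alcohol.
  CH2OH: –OH on an sp³ carbon → alcohol.
Alcohol appears at: CH(OH), CH(OH), CH(CH2OH), CH2OH → 4.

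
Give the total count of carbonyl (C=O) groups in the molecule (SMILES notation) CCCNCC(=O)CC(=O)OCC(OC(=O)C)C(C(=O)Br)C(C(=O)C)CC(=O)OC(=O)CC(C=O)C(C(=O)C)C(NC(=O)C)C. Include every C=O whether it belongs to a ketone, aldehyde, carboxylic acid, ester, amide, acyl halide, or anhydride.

10

CO: ketone, 1 C=O (running total 1).
CH2COOCH2: ester, 1 C=O (running total 2).
CH(OCOCH3): ester, 1 C=O (running total 3).
CH(COBr): acyl halide, 1 C=O (running total 4).
CH(COCH3): ketone, 1 C=O (running total 5).
CH2CO-O-COCH2: anhydride, 2 C=O (running total 7).
CH(CHO): aldehyde, 1 C=O (running total 8).
CH(COCH3): ketone, 1 C=O (running total 9).
CH(NHCOCH3): amide, 1 C=O (running total 10).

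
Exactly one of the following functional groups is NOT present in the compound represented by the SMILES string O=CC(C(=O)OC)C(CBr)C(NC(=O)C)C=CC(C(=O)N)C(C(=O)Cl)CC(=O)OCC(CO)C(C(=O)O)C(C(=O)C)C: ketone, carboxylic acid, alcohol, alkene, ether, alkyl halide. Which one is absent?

alkyl halide: present (CH(CH2Br) — pendant –CH2X: halogen on sp³ carbon → alkyl halide).
ketone: present (CH(COCH3) — pendant –COCH3: carbonyl C bonded to two carbons → ketone).
carboxylic acid: present (CH(COOH) — pendant –COOH: carbonyl C bonded to C and –OH → carboxylic acid).
alcohol: present (CH(CH2OH) — pendant –CH2OH on an sp³ backbone C → alcohol).
alkene: present (CH=CH — C=C double bond → alkene).
ether: absent. In each of CH(COOCH3) and CH2COOCH2, the C–O–C oxygen is adjacent to a C=O, so it belongs to an ester, not an ether.

ether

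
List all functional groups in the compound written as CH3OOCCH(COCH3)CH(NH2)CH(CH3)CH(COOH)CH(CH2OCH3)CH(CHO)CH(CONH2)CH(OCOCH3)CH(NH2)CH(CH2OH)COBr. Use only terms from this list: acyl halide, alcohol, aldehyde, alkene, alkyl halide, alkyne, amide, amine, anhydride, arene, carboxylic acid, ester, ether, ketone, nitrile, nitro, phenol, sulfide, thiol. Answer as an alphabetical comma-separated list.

acyl halide, alcohol, aldehyde, amide, amine, carboxylic acid, ester, ether, ketone

Taking each segment in turn:
  CH3OOC: CH3O–C(=O)–: carbonyl C bonded to C and to –OCH3 → ester (not ketone + ether).
  CH(COCH3): pendant –COCH3: carbonyl C bonded to two carbons → ketone.
  CH(NH2): –NH2 on an sp³ carbon with no adjacent C=O → amine.
  CH(COOH): pendant –COOH: carbonyl C bonded to C and –OH → carboxylic acid.
  CH(CH2OCH3): pendant –CH2OCH3: C–O–C linkage → ether.
  CH(CHO): pendant –CHO: carbonyl C bonded to C and H → aldehyde.
  CH(CONH2): pendant –CONH2: carbonyl C bonded to C and N → amide.
  CH(OCOCH3): pendant –OC(=O)CH3: an acyloxy group → ester.
  CH(NH2): –NH2 on an sp³ carbon with no adjacent C=O → amine.
  CH(CH2OH): pendant –CH2OH on an sp³ backbone C → alcohol.
  COBr: –C(=O)Br: carbonyl C bonded to C and to a halogen → acyl halide (not alkyl halide).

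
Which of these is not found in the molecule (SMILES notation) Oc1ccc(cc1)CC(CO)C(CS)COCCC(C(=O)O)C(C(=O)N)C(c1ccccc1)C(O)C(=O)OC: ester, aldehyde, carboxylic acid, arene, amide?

carboxylic acid: present (CH(COOH) — pendant –COOH: carbonyl C bonded to C and –OH → carboxylic acid).
ester: present (COOCH3 — –C(=O)OCH3: carbonyl C bonded to C and to –OCH3 → ester (not ketone + ether)).
amide: present (CH(CONH2) — pendant –CONH2: carbonyl C bonded to C and N → amide).
arene: present (HOC6H4 — –OH attached directly to an aromatic ring → phenol (not alcohol); the ring itself is an arene).
aldehyde: absent. In CH(COOH), the carbonyl carbon bears –OH, not –H, so it is a carboxylic acid.

aldehyde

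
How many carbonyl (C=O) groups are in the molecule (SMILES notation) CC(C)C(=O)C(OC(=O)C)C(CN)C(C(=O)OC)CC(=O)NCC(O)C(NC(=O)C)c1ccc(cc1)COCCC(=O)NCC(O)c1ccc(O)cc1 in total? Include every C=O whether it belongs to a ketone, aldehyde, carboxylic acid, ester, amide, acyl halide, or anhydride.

CO: ketone, 1 C=O (running total 1).
CH(OCOCH3): ester, 1 C=O (running total 2).
CH(COOCH3): ester, 1 C=O (running total 3).
CH2CONHCH2: amide, 1 C=O (running total 4).
CH(NHCOCH3): amide, 1 C=O (running total 5).
CH2CONHCH2: amide, 1 C=O (running total 6).

6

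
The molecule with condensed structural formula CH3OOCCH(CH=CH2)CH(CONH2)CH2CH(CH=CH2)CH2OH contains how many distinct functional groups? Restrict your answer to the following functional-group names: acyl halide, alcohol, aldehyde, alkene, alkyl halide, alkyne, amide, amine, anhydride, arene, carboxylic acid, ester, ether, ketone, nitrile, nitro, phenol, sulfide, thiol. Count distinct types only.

Reading the structure from left to right:
  CH3OOC: CH3O–C(=O)–: carbonyl C bonded to C and to –OCH3 → ester (not ketone + ether).
  CH(CH=CH2): pendant –CH=CH2: C=C double bond → alkene.
  CH(CONH2): pendant –CONH2: carbonyl C bonded to C and N → amide.
  CH(CH=CH2): pendant –CH=CH2: C=C double bond → alkene.
  CH2OH: –OH on an sp³ carbon → alcohol.
Distinct types present: alcohol, alkene, amide, ester.

4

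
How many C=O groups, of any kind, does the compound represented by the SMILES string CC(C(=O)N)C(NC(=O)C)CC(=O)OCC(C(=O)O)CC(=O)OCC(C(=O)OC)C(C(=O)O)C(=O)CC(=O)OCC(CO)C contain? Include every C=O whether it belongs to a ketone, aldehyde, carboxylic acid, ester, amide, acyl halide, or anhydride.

CH(CONH2): amide, 1 C=O (running total 1).
CH(NHCOCH3): amide, 1 C=O (running total 2).
CH2COOCH2: ester, 1 C=O (running total 3).
CH(COOH): carboxylic acid, 1 C=O (running total 4).
CH2COOCH2: ester, 1 C=O (running total 5).
CH(COOCH3): ester, 1 C=O (running total 6).
CH(COOH): carboxylic acid, 1 C=O (running total 7).
CO: ketone, 1 C=O (running total 8).
CH2COOCH2: ester, 1 C=O (running total 9).

9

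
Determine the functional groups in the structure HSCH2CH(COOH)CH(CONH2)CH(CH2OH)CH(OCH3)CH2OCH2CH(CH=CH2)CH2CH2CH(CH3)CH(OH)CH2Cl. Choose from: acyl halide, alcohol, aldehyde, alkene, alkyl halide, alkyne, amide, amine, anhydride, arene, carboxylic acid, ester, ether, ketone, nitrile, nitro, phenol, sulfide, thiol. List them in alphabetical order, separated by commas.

Reading the structure from left to right:
  HSCH2: –SH on an sp³ carbon → thiol.
  CH(COOH): pendant –COOH: carbonyl C bonded to C and –OH → carboxylic acid.
  CH(CONH2): pendant –CONH2: carbonyl C bonded to C and N → amide.
  CH(CH2OH): pendant –CH2OH on an sp³ backbone C → alcohol.
  CH(OCH3): pendant –OCH3: C–O–C with sp³ C, no adjacent C=O → ether.
  CH2OCH2: C–O–C with sp³ carbons on both sides and no adjacent C=O → ether.
  CH(CH=CH2): pendant –CH=CH2: C=C double bond → alkene.
  CH(OH): –OH on an sp³ carbon → alcohol (secondary).
  CH2Cl: halogen on an sp³ carbon → alkyl halide.

alcohol, alkene, alkyl halide, amide, carboxylic acid, ether, thiol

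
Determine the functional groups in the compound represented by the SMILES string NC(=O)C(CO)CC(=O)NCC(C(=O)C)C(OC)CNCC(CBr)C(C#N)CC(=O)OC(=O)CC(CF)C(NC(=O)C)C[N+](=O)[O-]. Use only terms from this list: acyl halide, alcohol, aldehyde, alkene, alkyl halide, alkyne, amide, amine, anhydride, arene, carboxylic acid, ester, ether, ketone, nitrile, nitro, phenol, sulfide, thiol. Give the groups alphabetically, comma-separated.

alcohol, alkyl halide, amide, amine, anhydride, ether, ketone, nitrile, nitro

–C(=O)NH2: carbonyl C bonded to C and to N → amide (the N is not a separate amine).
pendant –CH2OH on an sp³ backbone C → alcohol.
–C(=O)–N– linkage → amide (the N is not an amine).
pendant –COCH3: carbonyl C bonded to two carbons → ketone.
pendant –OCH3: C–O–C with sp³ C, no adjacent C=O → ether.
C–N–C with sp³ carbons and no adjacent C=O → amine (secondary).
pendant –CH2X: halogen on sp³ carbon → alkyl halide.
pendant –C≡N: nitrile.
two acyl groups sharing one oxygen, –C(=O)–O–C(=O)– → anhydride.
pendant –CH2X: halogen on sp³ carbon → alkyl halide.
pendant –NHC(=O)CH3: N bonded to a carbonyl → amide (not amine).
–NO2 on carbon → nitro group.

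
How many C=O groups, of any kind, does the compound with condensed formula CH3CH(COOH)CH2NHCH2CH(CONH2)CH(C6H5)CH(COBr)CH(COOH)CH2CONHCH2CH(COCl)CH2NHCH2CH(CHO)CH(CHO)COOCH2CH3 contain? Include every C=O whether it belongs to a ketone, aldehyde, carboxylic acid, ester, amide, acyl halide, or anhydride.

CH(COOH): carboxylic acid, 1 C=O (running total 1).
CH(CONH2): amide, 1 C=O (running total 2).
CH(COBr): acyl halide, 1 C=O (running total 3).
CH(COOH): carboxylic acid, 1 C=O (running total 4).
CH2CONHCH2: amide, 1 C=O (running total 5).
CH(COCl): acyl halide, 1 C=O (running total 6).
CH(CHO): aldehyde, 1 C=O (running total 7).
CH(CHO): aldehyde, 1 C=O (running total 8).
COOCH2CH3: ester, 1 C=O (running total 9).

9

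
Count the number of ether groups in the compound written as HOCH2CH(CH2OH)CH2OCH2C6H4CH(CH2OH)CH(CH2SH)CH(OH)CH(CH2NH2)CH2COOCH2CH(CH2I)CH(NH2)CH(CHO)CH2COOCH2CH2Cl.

1

Taking each segment in turn:
  HOCH2: HO– on an sp³ carbon → alcohol.
  CH(CH2OH): pendant –CH2OH on an sp³ backbone C → alcohol.
  CH2OCH2: C–O–C with sp³ carbons on both sides and no adjacent C=O → ether.
  C6H4: para-disubstituted benzene ring → arene.
  CH(CH2OH): pendant –CH2OH on an sp³ backbone C → alcohol.
  CH(CH2SH): pendant –CH2SH → thiol.
  CH(OH): –OH on an sp³ carbon → alcohol (secondary).
  CH(CH2NH2): pendant –CH2NH2: N on sp³ C, no adjacent C=O → amine.
  CH2COOCH2: –C(=O)–O–C with C on the carbonyl side → ester.
  CH(CH2I): pendant –CH2X: halogen on sp³ carbon → alkyl halide.
  CH(NH2): –NH2 on an sp³ carbon with no adjacent C=O → amine.
  CH(CHO): pendant –CHO: carbonyl C bonded to C and H → aldehyde.
  CH2COOCH2: –C(=O)–O–C with C on the carbonyl side → ester.
  CH2Cl: halogen on an sp³ carbon → alkyl halide.
Ether appears at: CH2OCH2 → 1.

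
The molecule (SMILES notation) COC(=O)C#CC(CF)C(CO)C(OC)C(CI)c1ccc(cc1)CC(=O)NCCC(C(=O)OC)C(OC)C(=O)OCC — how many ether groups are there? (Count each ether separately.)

2

CH3O–C(=O)–: carbonyl C bonded to C and to –OCH3 → ester (not ketone + ether).
C≡C triple bond → alkyne.
pendant –CH2X: halogen on sp³ carbon → alkyl halide.
pendant –CH2OH on an sp³ backbone C → alcohol.
pendant –OCH3: C–O–C with sp³ C, no adjacent C=O → ether.
pendant –CH2X: halogen on sp³ carbon → alkyl halide.
para-disubstituted benzene ring → arene.
–C(=O)–N– linkage → amide (the N is not an amine).
pendant –COOCH3: carbonyl C bonded to C and –OCH3 → ester.
pendant –OCH3: C–O–C with sp³ C, no adjacent C=O → ether.
–C(=O)OCH2CH3: carbonyl C bonded to C and to –OEt → ester.
Ether appears at: CH(OCH3), CH(OCH3) → 2.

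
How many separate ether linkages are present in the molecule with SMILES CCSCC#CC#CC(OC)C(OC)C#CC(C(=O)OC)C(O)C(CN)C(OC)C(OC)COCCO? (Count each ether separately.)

5

C–S–C linkage → sulfide (thioether).
C≡C triple bond → alkyne.
C≡C triple bond → alkyne.
pendant –OCH3: C–O–C with sp³ C, no adjacent C=O → ether.
pendant –OCH3: C–O–C with sp³ C, no adjacent C=O → ether.
C≡C triple bond → alkyne.
pendant –COOCH3: carbonyl C bonded to C and –OCH3 → ester.
–OH on an sp³ carbon → alcohol (secondary).
pendant –CH2NH2: N on sp³ C, no adjacent C=O → amine.
pendant –OCH3: C–O–C with sp³ C, no adjacent C=O → ether.
pendant –OCH3: C–O–C with sp³ C, no adjacent C=O → ether.
C–O–C with sp³ carbons on both sides and no adjacent C=O → ether.
–OH on an sp³ carbon → alcohol.
Ether appears at: CH(OCH3), CH(OCH3), CH(OCH3), CH(OCH3), CH2OCH2 → 5.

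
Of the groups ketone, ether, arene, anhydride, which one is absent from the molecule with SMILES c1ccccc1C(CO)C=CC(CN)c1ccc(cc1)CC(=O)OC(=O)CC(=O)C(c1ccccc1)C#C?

ether

arene: present (C6H5 — C6H5– phenyl ring → arene).
ketone: present (CO — –C(=O)– with carbon on both sides → ketone).
anhydride: present (CH2CO-O-COCH2 — two acyl groups sharing one oxygen, –C(=O)–O–C(=O)– → anhydride).
ether: no segment matches this pattern.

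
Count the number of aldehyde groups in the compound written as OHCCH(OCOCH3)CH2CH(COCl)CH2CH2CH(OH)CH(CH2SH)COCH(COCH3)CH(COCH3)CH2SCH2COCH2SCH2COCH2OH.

Working along the chain:
  OHC: terminal –CHO: carbonyl C bonded to H and C → aldehyde.
  CH(OCOCH3): pendant –OC(=O)CH3: an acyloxy group → ester.
  CH(COCl): pendant –C(=O)X: carbonyl C bonded to C and halogen → acyl halide.
  CH(OH): –OH on an sp³ carbon → alcohol (secondary).
  CH(CH2SH): pendant –CH2SH → thiol.
  CO: –C(=O)– with carbon on both sides → ketone.
  CH(COCH3): pendant –COCH3: carbonyl C bonded to two carbons → ketone.
  CH(COCH3): pendant –COCH3: carbonyl C bonded to two carbons → ketone.
  CH2SCH2: C–S–C linkage → sulfide (thioether).
  CO: –C(=O)– with carbon on both sides → ketone.
  CH2SCH2: C–S–C linkage → sulfide (thioether).
  CO: –C(=O)– with carbon on both sides → ketone.
  CH2OH: –OH on an sp³ carbon → alcohol.
Aldehyde appears at: OHC → 1.

1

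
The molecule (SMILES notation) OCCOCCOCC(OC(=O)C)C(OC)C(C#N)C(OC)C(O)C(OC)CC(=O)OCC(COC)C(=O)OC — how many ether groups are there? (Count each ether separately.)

6

Taking each segment in turn:
  HOCH2: HO– on an sp³ carbon → alcohol.
  CH2OCH2: C–O–C with sp³ carbons on both sides and no adjacent C=O → ether.
  CH2OCH2: C–O–C with sp³ carbons on both sides and no adjacent C=O → ether.
  CH(OCOCH3): pendant –OC(=O)CH3: an acyloxy group → ester.
  CH(OCH3): pendant –OCH3: C–O–C with sp³ C, no adjacent C=O → ether.
  CH(CN): pendant –C≡N: nitrile.
  CH(OCH3): pendant –OCH3: C–O–C with sp³ C, no adjacent C=O → ether.
  CH(OH): –OH on an sp³ carbon → alcohol (secondary).
  CH(OCH3): pendant –OCH3: C–O–C with sp³ C, no adjacent C=O → ether.
  CH2COOCH2: –C(=O)–O–C with C on the carbonyl side → ester.
  CH(CH2OCH3): pendant –CH2OCH3: C–O–C linkage → ether.
  COOCH3: –C(=O)OCH3: carbonyl C bonded to C and to –OCH3 → ester (not ketone + ether).
Ether appears at: CH2OCH2, CH2OCH2, CH(OCH3), CH(OCH3), CH(OCH3), CH(CH2OCH3) → 6.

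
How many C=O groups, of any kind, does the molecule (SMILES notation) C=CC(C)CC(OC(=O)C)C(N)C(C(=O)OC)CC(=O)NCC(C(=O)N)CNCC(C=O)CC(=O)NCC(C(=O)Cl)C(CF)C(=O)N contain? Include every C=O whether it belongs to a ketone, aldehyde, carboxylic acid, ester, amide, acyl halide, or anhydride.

CH(OCOCH3): ester, 1 C=O (running total 1).
CH(COOCH3): ester, 1 C=O (running total 2).
CH2CONHCH2: amide, 1 C=O (running total 3).
CH(CONH2): amide, 1 C=O (running total 4).
CH(CHO): aldehyde, 1 C=O (running total 5).
CH2CONHCH2: amide, 1 C=O (running total 6).
CH(COCl): acyl halide, 1 C=O (running total 7).
CONH2: amide, 1 C=O (running total 8).

8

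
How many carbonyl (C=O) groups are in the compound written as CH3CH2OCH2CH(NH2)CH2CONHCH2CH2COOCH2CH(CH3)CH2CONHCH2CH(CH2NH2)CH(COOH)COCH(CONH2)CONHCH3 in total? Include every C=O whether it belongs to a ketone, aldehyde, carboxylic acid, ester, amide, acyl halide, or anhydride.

7

CH2CONHCH2: amide, 1 C=O (running total 1).
CH2COOCH2: ester, 1 C=O (running total 2).
CH2CONHCH2: amide, 1 C=O (running total 3).
CH(COOH): carboxylic acid, 1 C=O (running total 4).
CO: ketone, 1 C=O (running total 5).
CH(CONH2): amide, 1 C=O (running total 6).
CONHCH3: amide, 1 C=O (running total 7).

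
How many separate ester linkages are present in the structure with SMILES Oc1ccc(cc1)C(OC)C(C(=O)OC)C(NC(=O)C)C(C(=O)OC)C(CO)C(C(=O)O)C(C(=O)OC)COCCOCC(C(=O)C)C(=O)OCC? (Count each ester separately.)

4

Reading the structure from left to right:
  HOC6H4: –OH attached directly to an aromatic ring → phenol (not alcohol); the ring itself is an arene.
  CH(OCH3): pendant –OCH3: C–O–C with sp³ C, no adjacent C=O → ether.
  CH(COOCH3): pendant –COOCH3: carbonyl C bonded to C and –OCH3 → ester.
  CH(NHCOCH3): pendant –NHC(=O)CH3: N bonded to a carbonyl → amide (not amine).
  CH(COOCH3): pendant –COOCH3: carbonyl C bonded to C and –OCH3 → ester.
  CH(CH2OH): pendant –CH2OH on an sp³ backbone C → alcohol.
  CH(COOH): pendant –COOH: carbonyl C bonded to C and –OH → carboxylic acid.
  CH(COOCH3): pendant –COOCH3: carbonyl C bonded to C and –OCH3 → ester.
  CH2OCH2: C–O–C with sp³ carbons on both sides and no adjacent C=O → ether.
  CH2OCH2: C–O–C with sp³ carbons on both sides and no adjacent C=O → ether.
  CH(COCH3): pendant –COCH3: carbonyl C bonded to two carbons → ketone.
  COOCH2CH3: –C(=O)OCH2CH3: carbonyl C bonded to C and to –OEt → ester.
Ester appears at: CH(COOCH3), CH(COOCH3), CH(COOCH3), COOCH2CH3 → 4.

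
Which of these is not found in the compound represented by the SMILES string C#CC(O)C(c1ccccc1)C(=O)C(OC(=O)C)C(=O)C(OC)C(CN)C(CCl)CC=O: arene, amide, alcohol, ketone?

alcohol: present (CH(OH) — –OH on an sp³ carbon → alcohol (secondary)).
arene: present (CH(C6H5) — pendant –C6H5: benzene ring → arene).
ketone: present (CO — –C(=O)– with carbon on both sides → ketone).
amide: no segment matches this pattern.

amide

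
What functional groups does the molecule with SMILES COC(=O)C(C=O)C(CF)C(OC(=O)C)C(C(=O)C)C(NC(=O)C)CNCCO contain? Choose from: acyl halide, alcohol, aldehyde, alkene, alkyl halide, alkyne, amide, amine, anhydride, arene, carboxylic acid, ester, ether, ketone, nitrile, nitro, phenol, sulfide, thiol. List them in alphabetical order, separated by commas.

Taking each segment in turn:
  CH3OOC: CH3O–C(=O)–: carbonyl C bonded to C and to –OCH3 → ester (not ketone + ether).
  CH(CHO): pendant –CHO: carbonyl C bonded to C and H → aldehyde.
  CH(CH2F): pendant –CH2X: halogen on sp³ carbon → alkyl halide.
  CH(OCOCH3): pendant –OC(=O)CH3: an acyloxy group → ester.
  CH(COCH3): pendant –COCH3: carbonyl C bonded to two carbons → ketone.
  CH(NHCOCH3): pendant –NHC(=O)CH3: N bonded to a carbonyl → amide (not amine).
  CH2NHCH2: C–N–C with sp³ carbons and no adjacent C=O → amine (secondary).
  CH2OH: –OH on an sp³ carbon → alcohol.

alcohol, aldehyde, alkyl halide, amide, amine, ester, ketone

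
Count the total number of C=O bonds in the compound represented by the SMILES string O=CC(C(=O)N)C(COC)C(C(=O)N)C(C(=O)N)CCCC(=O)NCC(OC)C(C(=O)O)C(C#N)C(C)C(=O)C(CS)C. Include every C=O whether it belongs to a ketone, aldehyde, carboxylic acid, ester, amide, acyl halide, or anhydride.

OHC: aldehyde, 1 C=O (running total 1).
CH(CONH2): amide, 1 C=O (running total 2).
CH(CONH2): amide, 1 C=O (running total 3).
CH(CONH2): amide, 1 C=O (running total 4).
CH2CONHCH2: amide, 1 C=O (running total 5).
CH(COOH): carboxylic acid, 1 C=O (running total 6).
CO: ketone, 1 C=O (running total 7).

7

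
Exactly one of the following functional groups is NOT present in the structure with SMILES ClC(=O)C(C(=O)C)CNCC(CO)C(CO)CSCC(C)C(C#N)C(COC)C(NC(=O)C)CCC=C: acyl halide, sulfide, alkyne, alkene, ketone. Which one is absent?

sulfide: present (CH2SCH2 — C–S–C linkage → sulfide (thioether)).
ketone: present (CH(COCH3) — pendant –COCH3: carbonyl C bonded to two carbons → ketone).
alkene: present (CH=CH2 — C=C double bond → alkene).
acyl halide: present (ClCO — –C(=O)Cl: carbonyl C bonded to C and to a halogen → acyl halide (not alkyl halide)).
alkyne: absent. In CH(CN), the triple bond is C≡N, not C≡C, so it is a nitrile.

alkyne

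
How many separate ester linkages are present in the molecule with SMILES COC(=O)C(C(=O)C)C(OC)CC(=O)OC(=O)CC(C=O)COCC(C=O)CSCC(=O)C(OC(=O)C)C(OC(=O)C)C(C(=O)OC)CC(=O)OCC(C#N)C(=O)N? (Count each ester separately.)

Taking each segment in turn:
  CH3OOC: CH3O–C(=O)–: carbonyl C bonded to C and to –OCH3 → ester (not ketone + ether).
  CH(COCH3): pendant –COCH3: carbonyl C bonded to two carbons → ketone.
  CH(OCH3): pendant –OCH3: C–O–C with sp³ C, no adjacent C=O → ether.
  CH2CO-O-COCH2: two acyl groups sharing one oxygen, –C(=O)–O–C(=O)– → anhydride.
  CH(CHO): pendant –CHO: carbonyl C bonded to C and H → aldehyde.
  CH2OCH2: C–O–C with sp³ carbons on both sides and no adjacent C=O → ether.
  CH(CHO): pendant –CHO: carbonyl C bonded to C and H → aldehyde.
  CH2SCH2: C–S–C linkage → sulfide (thioether).
  CO: –C(=O)– with carbon on both sides → ketone.
  CH(OCOCH3): pendant –OC(=O)CH3: an acyloxy group → ester.
  CH(OCOCH3): pendant –OC(=O)CH3: an acyloxy group → ester.
  CH(COOCH3): pendant –COOCH3: carbonyl C bonded to C and –OCH3 → ester.
  CH2COOCH2: –C(=O)–O–C with C on the carbonyl side → ester.
  CH(CN): pendant –C≡N: nitrile.
  CONH2: –C(=O)NH2: carbonyl C bonded to C and to N → amide (the N is not a separate amine).
Ester appears at: CH3OOC, CH(OCOCH3), CH(OCOCH3), CH(COOCH3), CH2COOCH2 → 5.

5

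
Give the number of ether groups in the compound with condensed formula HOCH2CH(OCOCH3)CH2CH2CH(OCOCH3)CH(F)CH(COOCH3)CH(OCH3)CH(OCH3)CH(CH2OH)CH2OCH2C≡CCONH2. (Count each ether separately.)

Taking each segment in turn:
  HOCH2: HO– on an sp³ carbon → alcohol.
  CH(OCOCH3): pendant –OC(=O)CH3: an acyloxy group → ester.
  CH(OCOCH3): pendant –OC(=O)CH3: an acyloxy group → ester.
  CH(F): halogen on an sp³ carbon → alkyl halide.
  CH(COOCH3): pendant –COOCH3: carbonyl C bonded to C and –OCH3 → ester.
  CH(OCH3): pendant –OCH3: C–O–C with sp³ C, no adjacent C=O → ether.
  CH(OCH3): pendant –OCH3: C–O–C with sp³ C, no adjacent C=O → ether.
  CH(CH2OH): pendant –CH2OH on an sp³ backbone C → alcohol.
  CH2OCH2: C–O–C with sp³ carbons on both sides and no adjacent C=O → ether.
  C≡C: C≡C triple bond → alkyne.
  CONH2: –C(=O)NH2: carbonyl C bonded to C and to N → amide (the N is not a separate amine).
Ether appears at: CH(OCH3), CH(OCH3), CH2OCH2 → 3.

3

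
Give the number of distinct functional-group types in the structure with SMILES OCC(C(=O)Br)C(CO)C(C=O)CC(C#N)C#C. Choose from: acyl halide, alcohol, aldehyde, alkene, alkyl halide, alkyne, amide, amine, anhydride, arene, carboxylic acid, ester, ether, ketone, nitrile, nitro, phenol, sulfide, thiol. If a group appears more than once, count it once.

5

HO– on an sp³ carbon → alcohol.
pendant –C(=O)X: carbonyl C bonded to C and halogen → acyl halide.
pendant –CH2OH on an sp³ backbone C → alcohol.
pendant –CHO: carbonyl C bonded to C and H → aldehyde.
pendant –C≡N: nitrile.
C≡C triple bond → alkyne.
Distinct types present: acyl halide, alcohol, aldehyde, alkyne, nitrile.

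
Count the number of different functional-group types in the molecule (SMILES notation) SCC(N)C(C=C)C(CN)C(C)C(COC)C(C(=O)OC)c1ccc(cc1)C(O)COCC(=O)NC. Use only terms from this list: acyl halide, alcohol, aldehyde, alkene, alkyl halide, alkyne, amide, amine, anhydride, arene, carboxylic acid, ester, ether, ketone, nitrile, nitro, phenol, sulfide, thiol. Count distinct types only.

8

–SH on an sp³ carbon → thiol.
–NH2 on an sp³ carbon with no adjacent C=O → amine.
pendant –CH=CH2: C=C double bond → alkene.
pendant –CH2NH2: N on sp³ C, no adjacent C=O → amine.
pendant –CH2OCH3: C–O–C linkage → ether.
pendant –COOCH3: carbonyl C bonded to C and –OCH3 → ester.
para-disubstituted benzene ring → arene.
–OH on an sp³ carbon → alcohol (secondary).
C–O–C with sp³ carbons on both sides and no adjacent C=O → ether.
–C(=O)NHCH3: carbonyl C bonded to C and to N → amide (the N is not an amine).
Distinct types present: alcohol, alkene, amide, amine, arene, ester, ether, thiol.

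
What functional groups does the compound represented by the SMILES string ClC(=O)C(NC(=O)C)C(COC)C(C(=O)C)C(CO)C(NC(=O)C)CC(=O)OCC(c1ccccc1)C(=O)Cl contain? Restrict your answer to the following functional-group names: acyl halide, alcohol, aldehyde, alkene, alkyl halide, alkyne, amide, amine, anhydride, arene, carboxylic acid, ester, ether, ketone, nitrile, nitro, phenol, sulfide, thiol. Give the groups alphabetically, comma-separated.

Reading the structure from left to right:
  ClCO: –C(=O)Cl: carbonyl C bonded to C and to a halogen → acyl halide (not alkyl halide).
  CH(NHCOCH3): pendant –NHC(=O)CH3: N bonded to a carbonyl → amide (not amine).
  CH(CH2OCH3): pendant –CH2OCH3: C–O–C linkage → ether.
  CH(COCH3): pendant –COCH3: carbonyl C bonded to two carbons → ketone.
  CH(CH2OH): pendant –CH2OH on an sp³ backbone C → alcohol.
  CH(NHCOCH3): pendant –NHC(=O)CH3: N bonded to a carbonyl → amide (not amine).
  CH2COOCH2: –C(=O)–O–C with C on the carbonyl side → ester.
  CH(C6H5): pendant –C6H5: benzene ring → arene.
  COCl: –C(=O)Cl: carbonyl C bonded to C and to a halogen → acyl halide (not alkyl halide).

acyl halide, alcohol, amide, arene, ester, ether, ketone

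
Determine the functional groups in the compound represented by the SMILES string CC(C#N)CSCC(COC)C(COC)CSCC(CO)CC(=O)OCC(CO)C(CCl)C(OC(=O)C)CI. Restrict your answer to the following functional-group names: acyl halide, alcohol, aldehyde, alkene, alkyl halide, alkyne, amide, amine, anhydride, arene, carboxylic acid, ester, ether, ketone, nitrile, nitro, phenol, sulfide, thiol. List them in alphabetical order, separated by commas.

pendant –C≡N: nitrile.
C–S–C linkage → sulfide (thioether).
pendant –CH2OCH3: C–O–C linkage → ether.
pendant –CH2OCH3: C–O–C linkage → ether.
C–S–C linkage → sulfide (thioether).
pendant –CH2OH on an sp³ backbone C → alcohol.
–C(=O)–O–C with C on the carbonyl side → ester.
pendant –CH2OH on an sp³ backbone C → alcohol.
pendant –CH2X: halogen on sp³ carbon → alkyl halide.
pendant –OC(=O)CH3: an acyloxy group → ester.
halogen on an sp³ carbon → alkyl halide.

alcohol, alkyl halide, ester, ether, nitrile, sulfide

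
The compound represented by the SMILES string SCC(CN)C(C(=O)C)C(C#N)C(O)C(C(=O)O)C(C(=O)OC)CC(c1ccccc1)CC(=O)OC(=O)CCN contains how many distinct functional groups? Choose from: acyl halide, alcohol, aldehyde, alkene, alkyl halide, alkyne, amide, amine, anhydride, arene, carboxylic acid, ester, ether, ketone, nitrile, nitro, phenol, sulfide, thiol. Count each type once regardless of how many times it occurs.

–SH on an sp³ carbon → thiol.
pendant –CH2NH2: N on sp³ C, no adjacent C=O → amine.
pendant –COCH3: carbonyl C bonded to two carbons → ketone.
pendant –C≡N: nitrile.
–OH on an sp³ carbon → alcohol (secondary).
pendant –COOH: carbonyl C bonded to C and –OH → carboxylic acid.
pendant –COOCH3: carbonyl C bonded to C and –OCH3 → ester.
pendant –C6H5: benzene ring → arene.
two acyl groups sharing one oxygen, –C(=O)–O–C(=O)– → anhydride.
–NH2 on an sp³ carbon with no adjacent C=O → amine.
Distinct types present: alcohol, amine, anhydride, arene, carboxylic acid, ester, ketone, nitrile, thiol.

9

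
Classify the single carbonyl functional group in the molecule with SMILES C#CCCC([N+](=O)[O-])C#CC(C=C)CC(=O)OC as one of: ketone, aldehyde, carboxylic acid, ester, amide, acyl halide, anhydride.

ester

The carbonyl is in the COOCH3 segment: –C(=O)OCH3: carbonyl C bonded to C and to –OCH3 → ester (not ketone + ether).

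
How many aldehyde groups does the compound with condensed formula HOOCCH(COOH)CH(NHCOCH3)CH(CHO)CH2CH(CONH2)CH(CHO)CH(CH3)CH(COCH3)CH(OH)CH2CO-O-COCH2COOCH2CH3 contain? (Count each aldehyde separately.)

2

Reading the structure from left to right:
  HOOC: –COOH: carbonyl C bonded to –OH and C → carboxylic acid (the –OH is not a separate alcohol).
  CH(COOH): pendant –COOH: carbonyl C bonded to C and –OH → carboxylic acid.
  CH(NHCOCH3): pendant –NHC(=O)CH3: N bonded to a carbonyl → amide (not amine).
  CH(CHO): pendant –CHO: carbonyl C bonded to C and H → aldehyde.
  CH(CONH2): pendant –CONH2: carbonyl C bonded to C and N → amide.
  CH(CHO): pendant –CHO: carbonyl C bonded to C and H → aldehyde.
  CH(COCH3): pendant –COCH3: carbonyl C bonded to two carbons → ketone.
  CH(OH): –OH on an sp³ carbon → alcohol (secondary).
  CH2CO-O-COCH2: two acyl groups sharing one oxygen, –C(=O)–O–C(=O)– → anhydride.
  COOCH2CH3: –C(=O)OCH2CH3: carbonyl C bonded to C and to –OEt → ester.
Aldehyde appears at: CH(CHO), CH(CHO) → 2.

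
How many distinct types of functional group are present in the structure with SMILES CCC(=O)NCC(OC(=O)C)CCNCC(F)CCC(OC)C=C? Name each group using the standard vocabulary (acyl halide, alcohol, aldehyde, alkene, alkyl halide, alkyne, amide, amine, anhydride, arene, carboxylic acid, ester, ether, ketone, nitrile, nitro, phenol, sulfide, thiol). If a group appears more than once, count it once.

6

Taking each segment in turn:
  CH2CONHCH2: –C(=O)–N– linkage → amide (the N is not an amine).
  CH(OCOCH3): pendant –OC(=O)CH3: an acyloxy group → ester.
  CH2NHCH2: C–N–C with sp³ carbons and no adjacent C=O → amine (secondary).
  CH(F): halogen on an sp³ carbon → alkyl halide.
  CH(OCH3): pendant –OCH3: C–O–C with sp³ C, no adjacent C=O → ether.
  CH=CH2: C=C double bond → alkene.
Distinct types present: alkene, alkyl halide, amide, amine, ester, ether.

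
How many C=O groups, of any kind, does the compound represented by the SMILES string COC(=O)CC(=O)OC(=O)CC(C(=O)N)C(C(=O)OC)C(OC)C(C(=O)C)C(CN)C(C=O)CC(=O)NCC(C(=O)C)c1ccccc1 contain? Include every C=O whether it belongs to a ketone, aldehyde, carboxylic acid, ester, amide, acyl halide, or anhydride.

9

CH3OOC: ester, 1 C=O (running total 1).
CH2CO-O-COCH2: anhydride, 2 C=O (running total 3).
CH(CONH2): amide, 1 C=O (running total 4).
CH(COOCH3): ester, 1 C=O (running total 5).
CH(COCH3): ketone, 1 C=O (running total 6).
CH(CHO): aldehyde, 1 C=O (running total 7).
CH2CONHCH2: amide, 1 C=O (running total 8).
CH(COCH3): ketone, 1 C=O (running total 9).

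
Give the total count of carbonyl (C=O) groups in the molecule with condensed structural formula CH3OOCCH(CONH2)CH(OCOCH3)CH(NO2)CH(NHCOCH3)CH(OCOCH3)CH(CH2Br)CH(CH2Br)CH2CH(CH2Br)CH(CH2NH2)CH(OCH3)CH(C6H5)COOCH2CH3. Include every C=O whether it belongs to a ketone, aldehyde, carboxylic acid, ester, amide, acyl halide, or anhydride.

6

CH3OOC: ester, 1 C=O (running total 1).
CH(CONH2): amide, 1 C=O (running total 2).
CH(OCOCH3): ester, 1 C=O (running total 3).
CH(NHCOCH3): amide, 1 C=O (running total 4).
CH(OCOCH3): ester, 1 C=O (running total 5).
COOCH2CH3: ester, 1 C=O (running total 6).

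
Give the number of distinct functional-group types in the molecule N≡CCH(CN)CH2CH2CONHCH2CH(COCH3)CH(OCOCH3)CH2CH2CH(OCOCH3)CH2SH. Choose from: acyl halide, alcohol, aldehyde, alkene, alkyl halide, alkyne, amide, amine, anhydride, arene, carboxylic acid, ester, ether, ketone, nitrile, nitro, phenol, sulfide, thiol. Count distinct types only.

Working along the chain:
  N≡C: N≡C–: carbon triple-bonded to nitrogen → nitrile.
  CH(CN): pendant –C≡N: nitrile.
  CH2CONHCH2: –C(=O)–N– linkage → amide (the N is not an amine).
  CH(COCH3): pendant –COCH3: carbonyl C bonded to two carbons → ketone.
  CH(OCOCH3): pendant –OC(=O)CH3: an acyloxy group → ester.
  CH(OCOCH3): pendant –OC(=O)CH3: an acyloxy group → ester.
  CH2SH: –SH on an sp³ carbon → thiol.
Distinct types present: amide, ester, ketone, nitrile, thiol.

5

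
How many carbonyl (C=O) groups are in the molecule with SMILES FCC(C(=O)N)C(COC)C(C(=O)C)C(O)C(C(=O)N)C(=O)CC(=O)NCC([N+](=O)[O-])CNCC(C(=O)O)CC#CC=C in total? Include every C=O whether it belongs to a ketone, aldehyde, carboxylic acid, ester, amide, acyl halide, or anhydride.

6

CH(CONH2): amide, 1 C=O (running total 1).
CH(COCH3): ketone, 1 C=O (running total 2).
CH(CONH2): amide, 1 C=O (running total 3).
CO: ketone, 1 C=O (running total 4).
CH2CONHCH2: amide, 1 C=O (running total 5).
CH(COOH): carboxylic acid, 1 C=O (running total 6).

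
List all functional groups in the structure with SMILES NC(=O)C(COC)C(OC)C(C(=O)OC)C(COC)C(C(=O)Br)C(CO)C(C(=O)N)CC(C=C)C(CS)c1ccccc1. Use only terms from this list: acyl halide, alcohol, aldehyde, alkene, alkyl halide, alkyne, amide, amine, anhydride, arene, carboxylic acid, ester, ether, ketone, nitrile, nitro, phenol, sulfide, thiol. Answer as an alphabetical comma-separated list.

Working along the chain:
  H2NCO: –C(=O)NH2: carbonyl C bonded to C and to N → amide (the N is not a separate amine).
  CH(CH2OCH3): pendant –CH2OCH3: C–O–C linkage → ether.
  CH(OCH3): pendant –OCH3: C–O–C with sp³ C, no adjacent C=O → ether.
  CH(COOCH3): pendant –COOCH3: carbonyl C bonded to C and –OCH3 → ester.
  CH(CH2OCH3): pendant –CH2OCH3: C–O–C linkage → ether.
  CH(COBr): pendant –C(=O)X: carbonyl C bonded to C and halogen → acyl halide.
  CH(CH2OH): pendant –CH2OH on an sp³ backbone C → alcohol.
  CH(CONH2): pendant –CONH2: carbonyl C bonded to C and N → amide.
  CH(CH=CH2): pendant –CH=CH2: C=C double bond → alkene.
  CH(CH2SH): pendant –CH2SH → thiol.
  C6H5: –C6H5 phenyl ring → arene.

acyl halide, alcohol, alkene, amide, arene, ester, ether, thiol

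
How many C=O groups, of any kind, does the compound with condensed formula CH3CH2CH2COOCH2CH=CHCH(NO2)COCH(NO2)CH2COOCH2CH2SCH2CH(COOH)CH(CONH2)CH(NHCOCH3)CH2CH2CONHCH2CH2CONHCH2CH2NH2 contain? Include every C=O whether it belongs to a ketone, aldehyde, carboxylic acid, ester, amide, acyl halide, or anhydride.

8

CH2COOCH2: ester, 1 C=O (running total 1).
CO: ketone, 1 C=O (running total 2).
CH2COOCH2: ester, 1 C=O (running total 3).
CH(COOH): carboxylic acid, 1 C=O (running total 4).
CH(CONH2): amide, 1 C=O (running total 5).
CH(NHCOCH3): amide, 1 C=O (running total 6).
CH2CONHCH2: amide, 1 C=O (running total 7).
CH2CONHCH2: amide, 1 C=O (running total 8).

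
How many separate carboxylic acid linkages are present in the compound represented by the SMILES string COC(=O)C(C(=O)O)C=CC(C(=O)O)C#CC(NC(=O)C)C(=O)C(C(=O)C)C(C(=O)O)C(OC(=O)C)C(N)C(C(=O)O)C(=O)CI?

4

Working along the chain:
  CH3OOC: CH3O–C(=O)–: carbonyl C bonded to C and to –OCH3 → ester (not ketone + ether).
  CH(COOH): pendant –COOH: carbonyl C bonded to C and –OH → carboxylic acid.
  CH=CH: C=C double bond → alkene.
  CH(COOH): pendant –COOH: carbonyl C bonded to C and –OH → carboxylic acid.
  C≡C: C≡C triple bond → alkyne.
  CH(NHCOCH3): pendant –NHC(=O)CH3: N bonded to a carbonyl → amide (not amine).
  CO: –C(=O)– with carbon on both sides → ketone.
  CH(COCH3): pendant –COCH3: carbonyl C bonded to two carbons → ketone.
  CH(COOH): pendant –COOH: carbonyl C bonded to C and –OH → carboxylic acid.
  CH(OCOCH3): pendant –OC(=O)CH3: an acyloxy group → ester.
  CH(NH2): –NH2 on an sp³ carbon with no adjacent C=O → amine.
  CH(COOH): pendant –COOH: carbonyl C bonded to C and –OH → carboxylic acid.
  CO: –C(=O)– with carbon on both sides → ketone.
  CH2I: halogen on an sp³ carbon → alkyl halide.
Carboxylic acid appears at: CH(COOH), CH(COOH), CH(COOH), CH(COOH) → 4.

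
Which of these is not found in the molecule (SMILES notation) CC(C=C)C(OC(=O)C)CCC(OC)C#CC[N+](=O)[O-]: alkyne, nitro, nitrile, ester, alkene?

alkyne: present (C≡C — C≡C triple bond → alkyne).
nitro: present (CH2NO2 — –NO2 on carbon → nitro group).
alkene: present (CH(CH=CH2) — pendant –CH=CH2: C=C double bond → alkene).
ester: present (CH(OCOCH3) — pendant –OC(=O)CH3: an acyloxy group → ester).
nitrile: absent. In C≡C, the triple bond is C≡C, not C≡N.

nitrile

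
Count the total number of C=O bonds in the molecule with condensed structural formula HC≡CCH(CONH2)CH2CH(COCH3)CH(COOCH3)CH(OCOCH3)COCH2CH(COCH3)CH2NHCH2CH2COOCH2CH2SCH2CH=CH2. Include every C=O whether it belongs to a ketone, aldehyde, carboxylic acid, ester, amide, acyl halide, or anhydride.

7

CH(CONH2): amide, 1 C=O (running total 1).
CH(COCH3): ketone, 1 C=O (running total 2).
CH(COOCH3): ester, 1 C=O (running total 3).
CH(OCOCH3): ester, 1 C=O (running total 4).
CO: ketone, 1 C=O (running total 5).
CH(COCH3): ketone, 1 C=O (running total 6).
CH2COOCH2: ester, 1 C=O (running total 7).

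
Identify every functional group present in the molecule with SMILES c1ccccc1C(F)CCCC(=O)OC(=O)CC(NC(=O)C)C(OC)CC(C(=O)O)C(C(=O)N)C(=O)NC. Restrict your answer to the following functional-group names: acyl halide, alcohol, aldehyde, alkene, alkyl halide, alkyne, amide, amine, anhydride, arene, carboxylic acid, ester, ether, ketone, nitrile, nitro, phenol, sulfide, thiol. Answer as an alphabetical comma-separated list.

Taking each segment in turn:
  C6H5: C6H5– phenyl ring → arene.
  CH(F): halogen on an sp³ carbon → alkyl halide.
  CH2CO-O-COCH2: two acyl groups sharing one oxygen, –C(=O)–O–C(=O)– → anhydride.
  CH(NHCOCH3): pendant –NHC(=O)CH3: N bonded to a carbonyl → amide (not amine).
  CH(OCH3): pendant –OCH3: C–O–C with sp³ C, no adjacent C=O → ether.
  CH(COOH): pendant –COOH: carbonyl C bonded to C and –OH → carboxylic acid.
  CH(CONH2): pendant –CONH2: carbonyl C bonded to C and N → amide.
  CONHCH3: –C(=O)NHCH3: carbonyl C bonded to C and to N → amide (the N is not an amine).

alkyl halide, amide, anhydride, arene, carboxylic acid, ether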